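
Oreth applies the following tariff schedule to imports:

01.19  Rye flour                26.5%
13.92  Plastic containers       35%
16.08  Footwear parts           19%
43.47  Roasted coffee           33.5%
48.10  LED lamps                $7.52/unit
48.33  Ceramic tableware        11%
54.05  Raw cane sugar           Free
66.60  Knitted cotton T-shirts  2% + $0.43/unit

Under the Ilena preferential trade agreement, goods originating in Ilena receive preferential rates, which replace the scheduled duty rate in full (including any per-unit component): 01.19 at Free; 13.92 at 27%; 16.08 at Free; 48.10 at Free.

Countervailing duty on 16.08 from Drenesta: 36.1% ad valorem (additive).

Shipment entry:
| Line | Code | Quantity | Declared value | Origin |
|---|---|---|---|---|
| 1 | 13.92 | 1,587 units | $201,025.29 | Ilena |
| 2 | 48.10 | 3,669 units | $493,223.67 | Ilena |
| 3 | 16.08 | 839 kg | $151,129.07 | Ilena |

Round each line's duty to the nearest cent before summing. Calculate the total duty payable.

$54,276.83

Line 1 (13.92, Ilena, 1,587 units, $201,025.29):
Base rate for 13.92 is 35%.
Origin Ilena qualifies under the Oreth–Ilena agreement and 13.92 is covered: preferential rate 27% applies instead.
Duty = $201,025.29 × 27% = $54,276.83.
Line 2 (48.10, Ilena, 3,669 units, $493,223.67):
Base rate for 48.10 is $7.52/unit.
Origin Ilena qualifies under the Oreth–Ilena agreement and 48.10 is covered: preferential rate Free applies instead.
Duty = $493,223.67 × 0% = $0.00.
Line 3 (16.08, Ilena, 839 kg, $151,129.07):
Base rate for 16.08 is 19%.
Origin Ilena qualifies under the Oreth–Ilena agreement and 16.08 is covered: preferential rate Free applies instead.
The additional-duty order on 16.08 targets Drenesta, not Ilena; it does not apply.
Duty = $151,129.07 × 0% = $0.00.
Total = $54,276.83 + $0.00 + $0.00 = $54,276.83.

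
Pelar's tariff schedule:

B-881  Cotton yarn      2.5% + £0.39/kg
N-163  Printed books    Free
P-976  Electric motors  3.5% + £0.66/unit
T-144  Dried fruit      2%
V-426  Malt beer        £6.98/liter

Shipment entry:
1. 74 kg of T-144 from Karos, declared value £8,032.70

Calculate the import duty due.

£160.65

Line 1 (T-144, Karos, 74 kg, £8,032.70):
Base rate for T-144 is 2%.
Duty = £8,032.70 × 2% = £160.65.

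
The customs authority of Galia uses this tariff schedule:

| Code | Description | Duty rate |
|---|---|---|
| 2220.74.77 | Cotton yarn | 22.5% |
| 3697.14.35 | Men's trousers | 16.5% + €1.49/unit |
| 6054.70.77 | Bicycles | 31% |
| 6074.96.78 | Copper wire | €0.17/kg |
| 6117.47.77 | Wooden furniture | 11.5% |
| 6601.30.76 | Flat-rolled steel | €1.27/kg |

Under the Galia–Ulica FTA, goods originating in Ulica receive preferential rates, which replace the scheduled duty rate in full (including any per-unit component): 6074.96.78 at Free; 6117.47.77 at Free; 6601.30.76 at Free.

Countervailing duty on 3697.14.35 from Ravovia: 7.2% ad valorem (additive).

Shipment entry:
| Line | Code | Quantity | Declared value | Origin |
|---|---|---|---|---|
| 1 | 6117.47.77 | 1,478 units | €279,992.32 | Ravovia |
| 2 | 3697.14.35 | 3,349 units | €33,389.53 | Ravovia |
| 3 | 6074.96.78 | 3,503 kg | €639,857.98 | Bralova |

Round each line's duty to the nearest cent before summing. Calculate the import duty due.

€45,697.96

Line 1 (6117.47.77, Ravovia, 1,478 units, €279,992.32):
Base rate for 6117.47.77 is 11.5%.
6117.47.77 has an FTA preferential rate, but origin Ravovia is not Ulica; base rate stands.
Duty = €279,992.32 × 11.5% = €32,199.12.
Line 2 (3697.14.35, Ravovia, 3,349 units, €33,389.53):
Base rate for 3697.14.35 is 16.5% + €1.49/unit.
Additional duty on 3697.14.35 from Ravovia: +7.2%. Applied ad valorem rate: 16.5% + 7.2% = 23.7%.
Duty = €33,389.53 × 23.7% + 3,349 × €1.49 = €12,903.33.
Line 3 (6074.96.78, Bralova, 3,503 kg, €639,857.98):
Base rate for 6074.96.78 is €0.17/kg.
6074.96.78 has an FTA preferential rate, but origin Bralova is not Ulica; base rate stands.
Duty = 3,503 × €0.17 = €595.51.
Total = €32,199.12 + €12,903.33 + €595.51 = €45,697.96.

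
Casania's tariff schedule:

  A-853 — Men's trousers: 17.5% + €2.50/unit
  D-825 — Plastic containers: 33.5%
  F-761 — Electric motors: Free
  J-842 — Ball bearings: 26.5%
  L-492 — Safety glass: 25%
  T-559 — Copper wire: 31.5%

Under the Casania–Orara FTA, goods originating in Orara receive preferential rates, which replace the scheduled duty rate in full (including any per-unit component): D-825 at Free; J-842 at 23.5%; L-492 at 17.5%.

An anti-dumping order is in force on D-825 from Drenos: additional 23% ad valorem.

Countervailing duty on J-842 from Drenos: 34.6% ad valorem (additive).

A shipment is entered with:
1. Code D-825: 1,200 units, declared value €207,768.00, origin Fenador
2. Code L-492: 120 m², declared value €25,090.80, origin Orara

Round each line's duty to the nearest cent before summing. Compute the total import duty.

Line 1 (D-825, Fenador, 1,200 units, €207,768.00):
Base rate for D-825 is 33.5%.
D-825 has an FTA preferential rate, but origin Fenador is not Orara; base rate stands.
The additional-duty order on D-825 targets Drenos, not Fenador; it does not apply.
Duty = €207,768.00 × 33.5% = €69,602.28.
Line 2 (L-492, Orara, 120 m², €25,090.80):
Base rate for L-492 is 25%.
Origin Orara qualifies under the Casania–Orara agreement and L-492 is covered: preferential rate 17.5% applies instead.
Duty = €25,090.80 × 17.5% = €4,390.89.
Total = €69,602.28 + €4,390.89 = €73,993.17.

€73,993.17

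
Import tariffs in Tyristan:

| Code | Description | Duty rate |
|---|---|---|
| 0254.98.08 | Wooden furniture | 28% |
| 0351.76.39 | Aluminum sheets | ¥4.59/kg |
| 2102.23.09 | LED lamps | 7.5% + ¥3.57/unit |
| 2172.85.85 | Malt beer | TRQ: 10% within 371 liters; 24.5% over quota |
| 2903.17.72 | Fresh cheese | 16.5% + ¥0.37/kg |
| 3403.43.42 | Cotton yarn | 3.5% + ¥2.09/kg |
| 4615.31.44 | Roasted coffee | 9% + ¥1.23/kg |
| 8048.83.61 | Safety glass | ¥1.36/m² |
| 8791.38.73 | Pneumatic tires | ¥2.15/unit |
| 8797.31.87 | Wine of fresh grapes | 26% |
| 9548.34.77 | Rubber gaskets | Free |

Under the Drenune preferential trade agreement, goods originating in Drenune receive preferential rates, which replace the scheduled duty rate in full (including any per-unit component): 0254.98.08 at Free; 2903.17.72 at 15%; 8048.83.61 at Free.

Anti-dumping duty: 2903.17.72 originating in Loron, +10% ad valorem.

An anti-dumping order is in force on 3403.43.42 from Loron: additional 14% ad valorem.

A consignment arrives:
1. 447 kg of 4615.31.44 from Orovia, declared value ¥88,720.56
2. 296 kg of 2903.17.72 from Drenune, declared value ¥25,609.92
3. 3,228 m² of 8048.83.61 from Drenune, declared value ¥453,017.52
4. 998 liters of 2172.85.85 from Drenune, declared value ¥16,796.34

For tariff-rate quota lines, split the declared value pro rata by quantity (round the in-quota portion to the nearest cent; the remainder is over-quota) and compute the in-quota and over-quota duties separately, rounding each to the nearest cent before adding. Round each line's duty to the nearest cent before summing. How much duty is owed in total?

Line 1 (4615.31.44, Orovia, 447 kg, ¥88,720.56):
Base rate for 4615.31.44 is 9% + ¥1.23/kg.
Duty = ¥88,720.56 × 9% + 447 × ¥1.23 = ¥8,534.66.
Line 2 (2903.17.72, Drenune, 296 kg, ¥25,609.92):
Base rate for 2903.17.72 is 16.5% + ¥0.37/kg.
Origin Drenune qualifies under the Tyristan–Drenune agreement and 2903.17.72 is covered: preferential rate 15% applies instead.
The additional-duty order on 2903.17.72 targets Loron, not Drenune; it does not apply.
Duty = ¥25,609.92 × 15% = ¥3,841.49.
Line 3 (8048.83.61, Drenune, 3,228 m², ¥453,017.52):
Base rate for 8048.83.61 is ¥1.36/m².
Origin Drenune qualifies under the Tyristan–Drenune agreement and 8048.83.61 is covered: preferential rate Free applies instead.
Duty = ¥453,017.52 × 0% = ¥0.00.
Line 4 (2172.85.85, Drenune, 998 liters, ¥16,796.34):
Code 2172.85.85 is under a tariff-rate quota (threshold 371 liters). In-quota: 371 liters at 10%; over-quota: 627 liters at 24.5%.
Pro-rata value split: in-quota = ¥16,796.34 × 371/998 = ¥6,243.93; over-quota = ¥16,796.34 − ¥6,243.93 = ¥10,552.41.
In-quota duty = ¥6,243.93 × 10% = ¥624.39. Over-quota duty = ¥10,552.41 × 24.5% = ¥2,585.34.
Line duty = ¥624.39 + ¥2,585.34 = ¥3,209.73.
Total = ¥8,534.66 + ¥3,841.49 + ¥0.00 + ¥3,209.73 = ¥15,585.88.

¥15,585.88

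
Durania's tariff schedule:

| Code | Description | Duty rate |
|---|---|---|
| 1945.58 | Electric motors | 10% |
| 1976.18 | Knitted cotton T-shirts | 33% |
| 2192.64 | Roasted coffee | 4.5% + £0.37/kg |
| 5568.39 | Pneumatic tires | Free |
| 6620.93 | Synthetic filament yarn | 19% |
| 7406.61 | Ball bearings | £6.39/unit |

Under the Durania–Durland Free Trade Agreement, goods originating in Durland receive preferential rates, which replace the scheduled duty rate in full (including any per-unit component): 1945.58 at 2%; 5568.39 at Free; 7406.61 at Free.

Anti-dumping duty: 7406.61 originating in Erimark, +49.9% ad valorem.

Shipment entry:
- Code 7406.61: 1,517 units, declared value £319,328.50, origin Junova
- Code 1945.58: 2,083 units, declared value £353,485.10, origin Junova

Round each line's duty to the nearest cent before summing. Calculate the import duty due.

£45,042.14

Line 1 (7406.61, Junova, 1,517 units, £319,328.50):
Base rate for 7406.61 is £6.39/unit.
7406.61 has an FTA preferential rate, but origin Junova is not Durland; base rate stands.
The additional-duty order on 7406.61 targets Erimark, not Junova; it does not apply.
Duty = 1,517 × £6.39 = £9,693.63.
Line 2 (1945.58, Junova, 2,083 units, £353,485.10):
Base rate for 1945.58 is 10%.
1945.58 has an FTA preferential rate, but origin Junova is not Durland; base rate stands.
Duty = £353,485.10 × 10% = £35,348.51.
Total = £9,693.63 + £35,348.51 = £45,042.14.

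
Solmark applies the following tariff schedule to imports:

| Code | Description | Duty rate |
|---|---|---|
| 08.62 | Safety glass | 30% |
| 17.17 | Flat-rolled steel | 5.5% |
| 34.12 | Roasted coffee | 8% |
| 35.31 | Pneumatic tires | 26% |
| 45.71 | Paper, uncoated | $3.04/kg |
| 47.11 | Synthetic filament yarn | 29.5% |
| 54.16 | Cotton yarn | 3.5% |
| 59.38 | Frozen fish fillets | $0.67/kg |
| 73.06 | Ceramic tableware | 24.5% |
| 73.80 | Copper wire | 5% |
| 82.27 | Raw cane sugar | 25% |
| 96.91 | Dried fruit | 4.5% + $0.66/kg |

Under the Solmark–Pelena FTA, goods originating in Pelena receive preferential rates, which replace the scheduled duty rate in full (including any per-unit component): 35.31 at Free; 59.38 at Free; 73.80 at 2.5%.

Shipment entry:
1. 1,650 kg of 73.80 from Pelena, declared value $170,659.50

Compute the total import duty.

$4,266.49

Line 1 (73.80, Pelena, 1,650 kg, $170,659.50):
Base rate for 73.80 is 5%.
Origin Pelena qualifies under the Solmark–Pelena agreement and 73.80 is covered: preferential rate 2.5% applies instead.
Duty = $170,659.50 × 2.5% = $4,266.49.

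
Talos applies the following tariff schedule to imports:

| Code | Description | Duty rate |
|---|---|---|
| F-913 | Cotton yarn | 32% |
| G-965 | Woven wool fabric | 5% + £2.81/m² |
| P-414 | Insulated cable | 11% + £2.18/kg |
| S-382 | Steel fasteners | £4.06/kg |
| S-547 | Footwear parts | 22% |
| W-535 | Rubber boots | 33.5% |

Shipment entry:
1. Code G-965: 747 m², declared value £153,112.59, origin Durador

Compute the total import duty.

Line 1 (G-965, Durador, 747 m², £153,112.59):
Base rate for G-965 is 5% + £2.81/m².
Duty = £153,112.59 × 5% + 747 × £2.81 = £9,754.70.

£9,754.70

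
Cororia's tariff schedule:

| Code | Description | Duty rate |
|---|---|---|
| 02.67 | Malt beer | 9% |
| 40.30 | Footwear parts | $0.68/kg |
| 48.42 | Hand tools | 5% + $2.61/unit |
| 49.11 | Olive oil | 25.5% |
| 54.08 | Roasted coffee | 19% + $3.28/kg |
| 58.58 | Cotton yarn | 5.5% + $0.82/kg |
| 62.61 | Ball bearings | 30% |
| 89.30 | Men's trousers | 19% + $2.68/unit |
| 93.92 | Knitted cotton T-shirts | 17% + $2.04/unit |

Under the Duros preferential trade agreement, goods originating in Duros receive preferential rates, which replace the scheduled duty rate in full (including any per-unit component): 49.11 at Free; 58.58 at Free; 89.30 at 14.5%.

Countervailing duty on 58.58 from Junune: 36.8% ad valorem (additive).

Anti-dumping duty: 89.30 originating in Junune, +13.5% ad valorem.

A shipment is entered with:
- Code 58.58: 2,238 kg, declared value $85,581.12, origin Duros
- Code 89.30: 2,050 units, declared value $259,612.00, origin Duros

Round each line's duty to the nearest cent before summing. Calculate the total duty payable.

Line 1 (58.58, Duros, 2,238 kg, $85,581.12):
Base rate for 58.58 is 5.5% + $0.82/kg.
Origin Duros qualifies under the Cororia–Duros agreement and 58.58 is covered: preferential rate Free applies instead.
The additional-duty order on 58.58 targets Junune, not Duros; it does not apply.
Duty = $85,581.12 × 0% = $0.00.
Line 2 (89.30, Duros, 2,050 units, $259,612.00):
Base rate for 89.30 is 19% + $2.68/unit.
Origin Duros qualifies under the Cororia–Duros agreement and 89.30 is covered: preferential rate 14.5% applies instead.
The additional-duty order on 89.30 targets Junune, not Duros; it does not apply.
Duty = $259,612.00 × 14.5% = $37,643.74.
Total = $0.00 + $37,643.74 = $37,643.74.

$37,643.74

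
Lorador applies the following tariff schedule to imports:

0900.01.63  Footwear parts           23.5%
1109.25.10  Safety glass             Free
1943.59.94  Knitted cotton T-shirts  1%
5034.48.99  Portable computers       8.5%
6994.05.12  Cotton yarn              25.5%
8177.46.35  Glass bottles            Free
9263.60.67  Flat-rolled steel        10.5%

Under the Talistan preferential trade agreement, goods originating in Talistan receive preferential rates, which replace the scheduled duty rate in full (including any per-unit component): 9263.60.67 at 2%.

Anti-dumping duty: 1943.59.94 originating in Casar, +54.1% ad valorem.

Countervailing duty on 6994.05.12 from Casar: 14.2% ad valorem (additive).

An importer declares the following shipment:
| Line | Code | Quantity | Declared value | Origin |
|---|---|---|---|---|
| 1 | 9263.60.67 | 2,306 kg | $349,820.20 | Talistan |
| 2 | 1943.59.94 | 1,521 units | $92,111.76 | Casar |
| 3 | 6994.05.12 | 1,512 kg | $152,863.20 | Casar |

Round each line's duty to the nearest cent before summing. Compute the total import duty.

Line 1 (9263.60.67, Talistan, 2,306 kg, $349,820.20):
Base rate for 9263.60.67 is 10.5%.
Origin Talistan qualifies under the Lorador–Talistan agreement and 9263.60.67 is covered: preferential rate 2% applies instead.
Duty = $349,820.20 × 2% = $6,996.40.
Line 2 (1943.59.94, Casar, 1,521 units, $92,111.76):
Base rate for 1943.59.94 is 1%.
Additional duty on 1943.59.94 from Casar: +54.1%. Applied ad valorem rate: 1% + 54.1% = 55.1%.
Duty = $92,111.76 × 55.1% = $50,753.58.
Line 3 (6994.05.12, Casar, 1,512 kg, $152,863.20):
Base rate for 6994.05.12 is 25.5%.
Additional duty on 6994.05.12 from Casar: +14.2%. Applied ad valorem rate: 25.5% + 14.2% = 39.7%.
Duty = $152,863.20 × 39.7% = $60,686.69.
Total = $6,996.40 + $50,753.58 + $60,686.69 = $118,436.67.

$118,436.67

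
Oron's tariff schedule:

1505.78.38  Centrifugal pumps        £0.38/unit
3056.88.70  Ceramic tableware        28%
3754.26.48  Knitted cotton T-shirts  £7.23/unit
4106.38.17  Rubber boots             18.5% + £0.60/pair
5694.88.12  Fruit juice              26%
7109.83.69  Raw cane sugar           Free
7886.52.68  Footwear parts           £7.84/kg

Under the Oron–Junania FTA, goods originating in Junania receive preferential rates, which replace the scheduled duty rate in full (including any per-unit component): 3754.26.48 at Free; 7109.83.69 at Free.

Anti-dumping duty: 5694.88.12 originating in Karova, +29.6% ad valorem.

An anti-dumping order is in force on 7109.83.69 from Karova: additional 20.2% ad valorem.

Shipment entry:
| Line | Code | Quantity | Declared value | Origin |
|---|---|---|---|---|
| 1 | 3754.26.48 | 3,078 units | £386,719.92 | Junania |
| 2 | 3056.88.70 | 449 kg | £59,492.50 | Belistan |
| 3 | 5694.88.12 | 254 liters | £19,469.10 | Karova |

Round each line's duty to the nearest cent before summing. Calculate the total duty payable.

Line 1 (3754.26.48, Junania, 3,078 units, £386,719.92):
Base rate for 3754.26.48 is £7.23/unit.
Origin Junania qualifies under the Oron–Junania agreement and 3754.26.48 is covered: preferential rate Free applies instead.
Duty = £386,719.92 × 0% = £0.00.
Line 2 (3056.88.70, Belistan, 449 kg, £59,492.50):
Base rate for 3056.88.70 is 28%.
Duty = £59,492.50 × 28% = £16,657.90.
Line 3 (5694.88.12, Karova, 254 liters, £19,469.10):
Base rate for 5694.88.12 is 26%.
Additional duty on 5694.88.12 from Karova: +29.6%. Applied ad valorem rate: 26% + 29.6% = 55.6%.
Duty = £19,469.10 × 55.6% = £10,824.82.
Total = £0.00 + £16,657.90 + £10,824.82 = £27,482.72.

£27,482.72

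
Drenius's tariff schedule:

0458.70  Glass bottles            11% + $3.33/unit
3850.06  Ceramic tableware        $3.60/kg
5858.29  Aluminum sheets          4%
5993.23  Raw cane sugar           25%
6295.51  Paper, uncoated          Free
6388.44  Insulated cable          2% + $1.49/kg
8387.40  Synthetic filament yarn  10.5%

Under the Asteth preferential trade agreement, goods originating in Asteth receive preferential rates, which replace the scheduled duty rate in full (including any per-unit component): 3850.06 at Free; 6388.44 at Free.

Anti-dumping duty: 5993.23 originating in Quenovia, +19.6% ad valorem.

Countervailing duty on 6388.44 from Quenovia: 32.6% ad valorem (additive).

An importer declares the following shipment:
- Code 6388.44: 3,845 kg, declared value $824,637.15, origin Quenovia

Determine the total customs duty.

Line 1 (6388.44, Quenovia, 3,845 kg, $824,637.15):
Base rate for 6388.44 is 2% + $1.49/kg.
6388.44 has an FTA preferential rate, but origin Quenovia is not Asteth; base rate stands.
Additional duty on 6388.44 from Quenovia: +32.6%. Applied ad valorem rate: 2% + 32.6% = 34.6%.
Duty = $824,637.15 × 34.6% + 3,845 × $1.49 = $291,053.50.

$291,053.50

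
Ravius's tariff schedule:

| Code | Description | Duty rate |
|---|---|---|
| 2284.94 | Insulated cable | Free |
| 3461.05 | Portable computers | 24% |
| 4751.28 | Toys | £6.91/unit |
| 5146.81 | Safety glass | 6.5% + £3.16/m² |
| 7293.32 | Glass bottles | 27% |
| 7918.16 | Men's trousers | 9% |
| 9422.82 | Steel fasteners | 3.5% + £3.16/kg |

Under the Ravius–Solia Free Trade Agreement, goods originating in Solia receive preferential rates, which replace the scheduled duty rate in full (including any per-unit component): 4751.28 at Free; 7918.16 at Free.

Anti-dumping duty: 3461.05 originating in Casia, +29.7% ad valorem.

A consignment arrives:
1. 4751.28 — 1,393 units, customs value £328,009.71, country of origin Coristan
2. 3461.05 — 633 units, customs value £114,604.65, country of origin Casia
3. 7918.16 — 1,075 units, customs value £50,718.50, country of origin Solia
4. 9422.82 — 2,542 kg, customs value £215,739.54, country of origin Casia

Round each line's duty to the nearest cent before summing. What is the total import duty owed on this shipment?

£86,751.93

Line 1 (4751.28, Coristan, 1,393 units, £328,009.71):
Base rate for 4751.28 is £6.91/unit.
4751.28 has an FTA preferential rate, but origin Coristan is not Solia; base rate stands.
Duty = 1,393 × £6.91 = £9,625.63.
Line 2 (3461.05, Casia, 633 units, £114,604.65):
Base rate for 3461.05 is 24%.
Additional duty on 3461.05 from Casia: +29.7%. Applied ad valorem rate: 24% + 29.7% = 53.7%.
Duty = £114,604.65 × 53.7% = £61,542.70.
Line 3 (7918.16, Solia, 1,075 units, £50,718.50):
Base rate for 7918.16 is 9%.
Origin Solia qualifies under the Ravius–Solia agreement and 7918.16 is covered: preferential rate Free applies instead.
Duty = £50,718.50 × 0% = £0.00.
Line 4 (9422.82, Casia, 2,542 kg, £215,739.54):
Base rate for 9422.82 is 3.5% + £3.16/kg.
Duty = £215,739.54 × 3.5% + 2,542 × £3.16 = £15,583.60.
Total = £9,625.63 + £61,542.70 + £0.00 + £15,583.60 = £86,751.93.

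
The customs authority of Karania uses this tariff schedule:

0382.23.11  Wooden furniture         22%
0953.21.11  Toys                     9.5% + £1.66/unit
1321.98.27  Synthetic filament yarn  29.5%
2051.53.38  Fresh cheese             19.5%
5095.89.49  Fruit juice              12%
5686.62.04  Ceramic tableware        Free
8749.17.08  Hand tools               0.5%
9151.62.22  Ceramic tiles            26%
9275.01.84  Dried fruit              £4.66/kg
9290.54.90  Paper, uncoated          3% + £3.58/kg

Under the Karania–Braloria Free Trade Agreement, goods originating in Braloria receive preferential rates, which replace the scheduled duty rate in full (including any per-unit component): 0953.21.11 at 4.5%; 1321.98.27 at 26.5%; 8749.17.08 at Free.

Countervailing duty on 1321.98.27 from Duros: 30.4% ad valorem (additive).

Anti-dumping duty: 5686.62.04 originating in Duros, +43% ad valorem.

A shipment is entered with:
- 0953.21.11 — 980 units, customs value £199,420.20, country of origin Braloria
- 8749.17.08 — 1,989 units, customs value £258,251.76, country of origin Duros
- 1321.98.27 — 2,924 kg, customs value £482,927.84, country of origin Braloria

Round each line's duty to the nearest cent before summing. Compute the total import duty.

Line 1 (0953.21.11, Braloria, 980 units, £199,420.20):
Base rate for 0953.21.11 is 9.5% + £1.66/unit.
Origin Braloria qualifies under the Karania–Braloria agreement and 0953.21.11 is covered: preferential rate 4.5% applies instead.
Duty = £199,420.20 × 4.5% = £8,973.91.
Line 2 (8749.17.08, Duros, 1,989 units, £258,251.76):
Base rate for 8749.17.08 is 0.5%.
8749.17.08 has an FTA preferential rate, but origin Duros is not Braloria; base rate stands.
Duty = £258,251.76 × 0.5% = £1,291.26.
Line 3 (1321.98.27, Braloria, 2,924 kg, £482,927.84):
Base rate for 1321.98.27 is 29.5%.
Origin Braloria qualifies under the Karania–Braloria agreement and 1321.98.27 is covered: preferential rate 26.5% applies instead.
The additional-duty order on 1321.98.27 targets Duros, not Braloria; it does not apply.
Duty = £482,927.84 × 26.5% = £127,975.88.
Total = £8,973.91 + £1,291.26 + £127,975.88 = £138,241.05.

£138,241.05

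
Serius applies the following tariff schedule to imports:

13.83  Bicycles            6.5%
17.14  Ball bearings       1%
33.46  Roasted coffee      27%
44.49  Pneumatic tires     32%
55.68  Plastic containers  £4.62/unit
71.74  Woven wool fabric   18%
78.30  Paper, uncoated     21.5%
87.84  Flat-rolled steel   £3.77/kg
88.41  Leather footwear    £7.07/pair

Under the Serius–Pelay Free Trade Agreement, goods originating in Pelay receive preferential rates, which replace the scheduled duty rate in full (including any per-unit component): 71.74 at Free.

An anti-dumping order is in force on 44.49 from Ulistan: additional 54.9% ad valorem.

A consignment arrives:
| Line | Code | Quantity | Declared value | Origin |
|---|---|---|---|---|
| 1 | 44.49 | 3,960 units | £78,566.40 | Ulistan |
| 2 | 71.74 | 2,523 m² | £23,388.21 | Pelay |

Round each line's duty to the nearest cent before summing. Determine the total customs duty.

Line 1 (44.49, Ulistan, 3,960 units, £78,566.40):
Base rate for 44.49 is 32%.
Additional duty on 44.49 from Ulistan: +54.9%. Applied ad valorem rate: 32% + 54.9% = 86.9%.
Duty = £78,566.40 × 86.9% = £68,274.20.
Line 2 (71.74, Pelay, 2,523 m², £23,388.21):
Base rate for 71.74 is 18%.
Origin Pelay qualifies under the Serius–Pelay agreement and 71.74 is covered: preferential rate Free applies instead.
Duty = £23,388.21 × 0% = £0.00.
Total = £68,274.20 + £0.00 = £68,274.20.

£68,274.20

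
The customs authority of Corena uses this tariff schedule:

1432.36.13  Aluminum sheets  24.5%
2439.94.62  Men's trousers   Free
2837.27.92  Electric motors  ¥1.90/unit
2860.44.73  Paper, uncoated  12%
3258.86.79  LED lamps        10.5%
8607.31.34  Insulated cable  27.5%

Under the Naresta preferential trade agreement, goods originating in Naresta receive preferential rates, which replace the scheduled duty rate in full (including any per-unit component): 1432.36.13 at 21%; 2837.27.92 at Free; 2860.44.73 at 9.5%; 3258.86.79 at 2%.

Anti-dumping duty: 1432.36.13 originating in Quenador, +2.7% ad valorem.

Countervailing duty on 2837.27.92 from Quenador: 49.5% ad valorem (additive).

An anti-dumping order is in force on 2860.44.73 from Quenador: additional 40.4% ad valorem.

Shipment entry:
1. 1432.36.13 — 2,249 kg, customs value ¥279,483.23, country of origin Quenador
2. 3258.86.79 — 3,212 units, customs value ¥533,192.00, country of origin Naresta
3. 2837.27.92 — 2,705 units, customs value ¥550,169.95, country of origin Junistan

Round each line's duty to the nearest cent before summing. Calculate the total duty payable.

¥91,822.78

Line 1 (1432.36.13, Quenador, 2,249 kg, ¥279,483.23):
Base rate for 1432.36.13 is 24.5%.
1432.36.13 has an FTA preferential rate, but origin Quenador is not Naresta; base rate stands.
Additional duty on 1432.36.13 from Quenador: +2.7%. Applied ad valorem rate: 24.5% + 2.7% = 27.2%.
Duty = ¥279,483.23 × 27.2% = ¥76,019.44.
Line 2 (3258.86.79, Naresta, 3,212 units, ¥533,192.00):
Base rate for 3258.86.79 is 10.5%.
Origin Naresta qualifies under the Corena–Naresta agreement and 3258.86.79 is covered: preferential rate 2% applies instead.
Duty = ¥533,192.00 × 2% = ¥10,663.84.
Line 3 (2837.27.92, Junistan, 2,705 units, ¥550,169.95):
Base rate for 2837.27.92 is ¥1.90/unit.
2837.27.92 has an FTA preferential rate, but origin Junistan is not Naresta; base rate stands.
The additional-duty order on 2837.27.92 targets Quenador, not Junistan; it does not apply.
Duty = 2,705 × ¥1.90 = ¥5,139.50.
Total = ¥76,019.44 + ¥10,663.84 + ¥5,139.50 = ¥91,822.78.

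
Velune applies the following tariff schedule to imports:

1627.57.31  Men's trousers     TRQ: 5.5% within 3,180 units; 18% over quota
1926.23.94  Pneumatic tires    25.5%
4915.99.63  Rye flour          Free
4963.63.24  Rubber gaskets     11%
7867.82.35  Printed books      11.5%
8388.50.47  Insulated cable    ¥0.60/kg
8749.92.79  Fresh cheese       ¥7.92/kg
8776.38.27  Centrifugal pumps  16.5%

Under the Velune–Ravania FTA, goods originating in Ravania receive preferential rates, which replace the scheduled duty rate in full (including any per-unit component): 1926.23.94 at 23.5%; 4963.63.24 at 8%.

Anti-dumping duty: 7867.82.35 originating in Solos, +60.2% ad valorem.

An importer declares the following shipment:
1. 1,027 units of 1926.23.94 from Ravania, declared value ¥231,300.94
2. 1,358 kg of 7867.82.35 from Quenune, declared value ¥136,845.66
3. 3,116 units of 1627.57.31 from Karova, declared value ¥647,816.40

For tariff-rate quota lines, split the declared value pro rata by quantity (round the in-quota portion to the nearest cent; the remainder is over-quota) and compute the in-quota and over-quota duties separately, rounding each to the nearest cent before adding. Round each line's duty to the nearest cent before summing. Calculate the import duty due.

¥105,722.87

Line 1 (1926.23.94, Ravania, 1,027 units, ¥231,300.94):
Base rate for 1926.23.94 is 25.5%.
Origin Ravania qualifies under the Velune–Ravania agreement and 1926.23.94 is covered: preferential rate 23.5% applies instead.
Duty = ¥231,300.94 × 23.5% = ¥54,355.72.
Line 2 (7867.82.35, Quenune, 1,358 kg, ¥136,845.66):
Base rate for 7867.82.35 is 11.5%.
The additional-duty order on 7867.82.35 targets Solos, not Quenune; it does not apply.
Duty = ¥136,845.66 × 11.5% = ¥15,737.25.
Line 3 (1627.57.31, Karova, 3,116 units, ¥647,816.40):
Code 1627.57.31 is under a tariff-rate quota (threshold 3,180 units). Quantity 3,116 units is within the quota, so the in-quota rate 5.5% applies to the full value.
Duty = ¥647,816.40 × 5.5% = ¥35,629.90.
Total = ¥54,355.72 + ¥15,737.25 + ¥35,629.90 = ¥105,722.87.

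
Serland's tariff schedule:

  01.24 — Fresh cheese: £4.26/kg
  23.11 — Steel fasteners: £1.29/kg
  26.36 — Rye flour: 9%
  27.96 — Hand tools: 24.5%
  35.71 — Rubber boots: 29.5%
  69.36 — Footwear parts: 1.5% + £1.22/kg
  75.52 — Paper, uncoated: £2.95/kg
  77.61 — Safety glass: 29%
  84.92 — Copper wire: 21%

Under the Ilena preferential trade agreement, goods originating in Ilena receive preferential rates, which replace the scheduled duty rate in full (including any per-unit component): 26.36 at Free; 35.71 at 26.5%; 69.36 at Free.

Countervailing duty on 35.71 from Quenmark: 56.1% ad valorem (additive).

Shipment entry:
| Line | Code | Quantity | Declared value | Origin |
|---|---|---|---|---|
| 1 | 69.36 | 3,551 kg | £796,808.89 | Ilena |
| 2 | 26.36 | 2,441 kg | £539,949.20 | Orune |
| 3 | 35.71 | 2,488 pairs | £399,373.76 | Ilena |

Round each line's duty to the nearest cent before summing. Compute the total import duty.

£154,429.48

Line 1 (69.36, Ilena, 3,551 kg, £796,808.89):
Base rate for 69.36 is 1.5% + £1.22/kg.
Origin Ilena qualifies under the Serland–Ilena agreement and 69.36 is covered: preferential rate Free applies instead.
Duty = £796,808.89 × 0% = £0.00.
Line 2 (26.36, Orune, 2,441 kg, £539,949.20):
Base rate for 26.36 is 9%.
26.36 has an FTA preferential rate, but origin Orune is not Ilena; base rate stands.
Duty = £539,949.20 × 9% = £48,595.43.
Line 3 (35.71, Ilena, 2,488 pairs, £399,373.76):
Base rate for 35.71 is 29.5%.
Origin Ilena qualifies under the Serland–Ilena agreement and 35.71 is covered: preferential rate 26.5% applies instead.
The additional-duty order on 35.71 targets Quenmark, not Ilena; it does not apply.
Duty = £399,373.76 × 26.5% = £105,834.05.
Total = £0.00 + £48,595.43 + £105,834.05 = £154,429.48.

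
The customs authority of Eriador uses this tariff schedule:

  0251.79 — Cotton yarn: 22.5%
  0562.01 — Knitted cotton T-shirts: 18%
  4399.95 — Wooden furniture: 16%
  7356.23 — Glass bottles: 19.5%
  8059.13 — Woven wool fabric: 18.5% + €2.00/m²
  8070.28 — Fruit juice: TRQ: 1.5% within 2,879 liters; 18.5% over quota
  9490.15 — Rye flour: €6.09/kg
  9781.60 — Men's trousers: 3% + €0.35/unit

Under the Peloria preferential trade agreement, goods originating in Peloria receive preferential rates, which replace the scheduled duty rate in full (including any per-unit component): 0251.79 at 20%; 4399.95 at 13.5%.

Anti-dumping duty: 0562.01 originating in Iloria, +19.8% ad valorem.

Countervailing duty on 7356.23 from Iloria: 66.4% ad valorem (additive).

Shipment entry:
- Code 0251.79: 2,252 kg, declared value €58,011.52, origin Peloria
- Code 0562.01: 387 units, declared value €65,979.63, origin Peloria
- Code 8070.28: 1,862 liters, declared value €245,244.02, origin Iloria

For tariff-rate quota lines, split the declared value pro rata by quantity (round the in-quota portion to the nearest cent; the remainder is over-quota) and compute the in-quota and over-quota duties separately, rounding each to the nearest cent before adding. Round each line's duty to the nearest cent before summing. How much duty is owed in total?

Line 1 (0251.79, Peloria, 2,252 kg, €58,011.52):
Base rate for 0251.79 is 22.5%.
Origin Peloria qualifies under the Eriador–Peloria agreement and 0251.79 is covered: preferential rate 20% applies instead.
Duty = €58,011.52 × 20% = €11,602.30.
Line 2 (0562.01, Peloria, 387 units, €65,979.63):
Base rate for 0562.01 is 18%.
Origin Peloria is the FTA partner but 0562.01 is not on the preference list; base rate stands.
The additional-duty order on 0562.01 targets Iloria, not Peloria; it does not apply.
Duty = €65,979.63 × 18% = €11,876.33.
Line 3 (8070.28, Iloria, 1,862 liters, €245,244.02):
Code 8070.28 is under a tariff-rate quota (threshold 2,879 liters). Quantity 1,862 liters is within the quota, so the in-quota rate 1.5% applies to the full value.
Duty = €245,244.02 × 1.5% = €3,678.66.
Total = €11,602.30 + €11,876.33 + €3,678.66 = €27,157.29.

€27,157.29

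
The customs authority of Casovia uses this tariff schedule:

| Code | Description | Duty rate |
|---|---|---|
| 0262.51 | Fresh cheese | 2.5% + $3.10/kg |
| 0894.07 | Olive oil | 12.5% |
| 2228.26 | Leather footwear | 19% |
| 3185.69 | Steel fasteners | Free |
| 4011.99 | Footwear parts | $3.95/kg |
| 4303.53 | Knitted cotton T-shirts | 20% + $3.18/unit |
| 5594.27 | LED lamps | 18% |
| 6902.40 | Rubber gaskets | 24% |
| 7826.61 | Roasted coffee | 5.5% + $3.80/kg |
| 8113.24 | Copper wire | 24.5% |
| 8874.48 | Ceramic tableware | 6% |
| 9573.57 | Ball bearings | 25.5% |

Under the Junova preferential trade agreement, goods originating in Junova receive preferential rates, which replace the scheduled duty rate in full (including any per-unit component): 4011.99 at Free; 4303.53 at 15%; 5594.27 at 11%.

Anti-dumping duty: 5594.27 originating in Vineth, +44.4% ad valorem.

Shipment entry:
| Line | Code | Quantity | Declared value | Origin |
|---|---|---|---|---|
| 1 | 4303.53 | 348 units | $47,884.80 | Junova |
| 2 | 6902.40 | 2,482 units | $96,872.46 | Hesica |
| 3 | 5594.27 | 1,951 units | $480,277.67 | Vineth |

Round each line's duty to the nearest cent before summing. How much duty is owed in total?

$330,125.38

Line 1 (4303.53, Junova, 348 units, $47,884.80):
Base rate for 4303.53 is 20% + $3.18/unit.
Origin Junova qualifies under the Casovia–Junova agreement and 4303.53 is covered: preferential rate 15% applies instead.
Duty = $47,884.80 × 15% = $7,182.72.
Line 2 (6902.40, Hesica, 2,482 units, $96,872.46):
Base rate for 6902.40 is 24%.
Duty = $96,872.46 × 24% = $23,249.39.
Line 3 (5594.27, Vineth, 1,951 units, $480,277.67):
Base rate for 5594.27 is 18%.
5594.27 has an FTA preferential rate, but origin Vineth is not Junova; base rate stands.
Additional duty on 5594.27 from Vineth: +44.4%. Applied ad valorem rate: 18% + 44.4% = 62.4%.
Duty = $480,277.67 × 62.4% = $299,693.27.
Total = $7,182.72 + $23,249.39 + $299,693.27 = $330,125.38.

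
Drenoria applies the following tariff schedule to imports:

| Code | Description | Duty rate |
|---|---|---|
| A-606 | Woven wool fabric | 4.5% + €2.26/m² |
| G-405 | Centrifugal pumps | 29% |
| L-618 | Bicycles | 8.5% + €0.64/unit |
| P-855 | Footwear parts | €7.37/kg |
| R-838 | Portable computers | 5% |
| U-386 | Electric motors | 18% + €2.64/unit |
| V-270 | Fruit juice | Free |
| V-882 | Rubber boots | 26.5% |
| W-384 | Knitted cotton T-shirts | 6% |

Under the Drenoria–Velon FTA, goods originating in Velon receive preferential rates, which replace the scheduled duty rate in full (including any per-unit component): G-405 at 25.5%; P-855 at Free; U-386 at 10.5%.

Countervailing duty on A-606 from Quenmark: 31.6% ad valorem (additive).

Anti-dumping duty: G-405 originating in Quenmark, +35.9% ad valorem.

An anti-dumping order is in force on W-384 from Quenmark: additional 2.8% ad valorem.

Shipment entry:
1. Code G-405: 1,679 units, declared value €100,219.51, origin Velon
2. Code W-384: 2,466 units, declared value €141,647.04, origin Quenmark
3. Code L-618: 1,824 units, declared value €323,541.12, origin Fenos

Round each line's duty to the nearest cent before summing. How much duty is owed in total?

€66,689.28

Line 1 (G-405, Velon, 1,679 units, €100,219.51):
Base rate for G-405 is 29%.
Origin Velon qualifies under the Drenoria–Velon agreement and G-405 is covered: preferential rate 25.5% applies instead.
The additional-duty order on G-405 targets Quenmark, not Velon; it does not apply.
Duty = €100,219.51 × 25.5% = €25,555.98.
Line 2 (W-384, Quenmark, 2,466 units, €141,647.04):
Base rate for W-384 is 6%.
Additional duty on W-384 from Quenmark: +2.8%. Applied ad valorem rate: 6% + 2.8% = 8.8%.
Duty = €141,647.04 × 8.8% = €12,464.94.
Line 3 (L-618, Fenos, 1,824 units, €323,541.12):
Base rate for L-618 is 8.5% + €0.64/unit.
Duty = €323,541.12 × 8.5% + 1,824 × €0.64 = €28,668.36.
Total = €25,555.98 + €12,464.94 + €28,668.36 = €66,689.28.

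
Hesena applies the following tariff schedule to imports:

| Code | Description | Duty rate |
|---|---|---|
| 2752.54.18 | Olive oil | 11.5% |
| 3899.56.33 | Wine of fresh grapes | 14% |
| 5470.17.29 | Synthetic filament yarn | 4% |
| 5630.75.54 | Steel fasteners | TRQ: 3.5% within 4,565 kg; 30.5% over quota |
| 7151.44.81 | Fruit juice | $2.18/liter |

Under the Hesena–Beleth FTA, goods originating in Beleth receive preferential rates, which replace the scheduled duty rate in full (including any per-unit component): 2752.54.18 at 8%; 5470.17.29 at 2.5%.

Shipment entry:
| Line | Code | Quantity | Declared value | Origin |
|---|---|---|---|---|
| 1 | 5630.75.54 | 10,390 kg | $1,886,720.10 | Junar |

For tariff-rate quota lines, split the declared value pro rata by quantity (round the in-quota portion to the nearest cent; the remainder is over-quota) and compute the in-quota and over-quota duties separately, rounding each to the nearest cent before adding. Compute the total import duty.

Line 1 (5630.75.54, Junar, 10,390 kg, $1,886,720.10):
Code 5630.75.54 is under a tariff-rate quota (threshold 4,565 kg). In-quota: 4,565 kg at 3.5%; over-quota: 5,825 kg at 30.5%.
Pro-rata value split: in-quota = $1,886,720.10 × 4,565/10,390 = $828,958.35; over-quota = $1,886,720.10 − $828,958.35 = $1,057,761.75.
In-quota duty = $828,958.35 × 3.5% = $29,013.54. Over-quota duty = $1,057,761.75 × 30.5% = $322,617.33.
Line duty = $29,013.54 + $322,617.33 = $351,630.87.

$351,630.87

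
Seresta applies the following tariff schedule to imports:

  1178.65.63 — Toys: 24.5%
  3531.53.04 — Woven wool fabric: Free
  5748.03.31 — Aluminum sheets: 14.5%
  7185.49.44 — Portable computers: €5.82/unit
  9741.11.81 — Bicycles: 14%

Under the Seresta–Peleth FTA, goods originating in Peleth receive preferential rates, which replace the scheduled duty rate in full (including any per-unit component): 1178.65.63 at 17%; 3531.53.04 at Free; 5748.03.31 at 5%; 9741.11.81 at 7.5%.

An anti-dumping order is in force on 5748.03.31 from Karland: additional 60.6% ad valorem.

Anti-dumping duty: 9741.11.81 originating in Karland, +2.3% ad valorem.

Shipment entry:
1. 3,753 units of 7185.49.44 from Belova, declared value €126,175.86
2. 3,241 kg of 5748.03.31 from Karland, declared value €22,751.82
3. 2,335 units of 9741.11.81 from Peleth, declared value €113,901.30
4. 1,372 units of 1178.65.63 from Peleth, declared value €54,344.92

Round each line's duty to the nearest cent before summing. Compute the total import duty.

Line 1 (7185.49.44, Belova, 3,753 units, €126,175.86):
Base rate for 7185.49.44 is €5.82/unit.
Duty = 3,753 × €5.82 = €21,842.46.
Line 2 (5748.03.31, Karland, 3,241 kg, €22,751.82):
Base rate for 5748.03.31 is 14.5%.
5748.03.31 has an FTA preferential rate, but origin Karland is not Peleth; base rate stands.
Additional duty on 5748.03.31 from Karland: +60.6%. Applied ad valorem rate: 14.5% + 60.6% = 75.1%.
Duty = €22,751.82 × 75.1% = €17,086.62.
Line 3 (9741.11.81, Peleth, 2,335 units, €113,901.30):
Base rate for 9741.11.81 is 14%.
Origin Peleth qualifies under the Seresta–Peleth agreement and 9741.11.81 is covered: preferential rate 7.5% applies instead.
The additional-duty order on 9741.11.81 targets Karland, not Peleth; it does not apply.
Duty = €113,901.30 × 7.5% = €8,542.60.
Line 4 (1178.65.63, Peleth, 1,372 units, €54,344.92):
Base rate for 1178.65.63 is 24.5%.
Origin Peleth qualifies under the Seresta–Peleth agreement and 1178.65.63 is covered: preferential rate 17% applies instead.
Duty = €54,344.92 × 17% = €9,238.64.
Total = €21,842.46 + €17,086.62 + €8,542.60 + €9,238.64 = €56,710.32.

€56,710.32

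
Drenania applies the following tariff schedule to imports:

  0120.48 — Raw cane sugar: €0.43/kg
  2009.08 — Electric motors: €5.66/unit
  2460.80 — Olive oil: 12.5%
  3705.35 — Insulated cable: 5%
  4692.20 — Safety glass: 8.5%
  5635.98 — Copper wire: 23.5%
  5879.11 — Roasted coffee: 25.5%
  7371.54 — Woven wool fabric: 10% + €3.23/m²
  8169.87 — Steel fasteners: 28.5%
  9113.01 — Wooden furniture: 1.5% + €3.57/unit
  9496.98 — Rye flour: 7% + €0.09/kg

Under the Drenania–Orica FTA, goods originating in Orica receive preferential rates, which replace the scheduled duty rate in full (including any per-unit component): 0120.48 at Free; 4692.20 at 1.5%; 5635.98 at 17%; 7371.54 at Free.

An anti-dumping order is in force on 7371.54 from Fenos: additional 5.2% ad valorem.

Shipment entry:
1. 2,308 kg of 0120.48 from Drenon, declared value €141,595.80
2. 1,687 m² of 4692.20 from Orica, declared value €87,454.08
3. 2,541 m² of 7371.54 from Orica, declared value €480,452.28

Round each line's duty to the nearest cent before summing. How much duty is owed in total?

€2,304.25

Line 1 (0120.48, Drenon, 2,308 kg, €141,595.80):
Base rate for 0120.48 is €0.43/kg.
0120.48 has an FTA preferential rate, but origin Drenon is not Orica; base rate stands.
Duty = 2,308 × €0.43 = €992.44.
Line 2 (4692.20, Orica, 1,687 m², €87,454.08):
Base rate for 4692.20 is 8.5%.
Origin Orica qualifies under the Drenania–Orica agreement and 4692.20 is covered: preferential rate 1.5% applies instead.
Duty = €87,454.08 × 1.5% = €1,311.81.
Line 3 (7371.54, Orica, 2,541 m², €480,452.28):
Base rate for 7371.54 is 10% + €3.23/m².
Origin Orica qualifies under the Drenania–Orica agreement and 7371.54 is covered: preferential rate Free applies instead.
The additional-duty order on 7371.54 targets Fenos, not Orica; it does not apply.
Duty = €480,452.28 × 0% = €0.00.
Total = €992.44 + €1,311.81 + €0.00 = €2,304.25.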